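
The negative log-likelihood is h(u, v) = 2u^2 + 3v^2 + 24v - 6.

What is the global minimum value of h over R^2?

h(u,v) separates as P(u) + Q(v) − 6, so its minimum is min P + min Q − 6.
P'(u) = 4u vanishes at u ∈ {0}; Q'(v) = 6v + 24 vanishes at v ∈ {-4}.
Local minima of P (where P''>0): P(0)=0. Local minima of Q: Q(-4)=-48.
So the global minimum of h is P(0) + Q(-4) − 6 = 0 − 48 − 6 = -54, attained at (0, -4).

-54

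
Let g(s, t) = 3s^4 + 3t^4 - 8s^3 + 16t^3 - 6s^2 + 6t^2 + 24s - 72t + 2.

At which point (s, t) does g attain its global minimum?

g(s,t) separates as P(s) + Q(t) + 2, so its minimum is min P + min Q + 2.
P'(s) = 12(s - 2)(s - 1)(s + 1) vanishes at s ∈ {-1, 1, 2}; Q'(t) = 12(t - 1)(t + 2)(t + 3) vanishes at t ∈ {-3, -2, 1}.
Local minima of P (where P''>0): P(-1)=-19, P(2)=8. Local minima of Q: Q(-3)=81, Q(1)=-47.
So the global minimum of g is P(-1) + Q(1) + 2 = -19 − 47 + 2 = -64, attained at (-1, 1).

(-1, 1)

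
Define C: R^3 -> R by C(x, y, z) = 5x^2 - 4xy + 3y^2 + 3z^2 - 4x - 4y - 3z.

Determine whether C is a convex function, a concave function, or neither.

convex

C is quadratic, so its Hessian is the constant matrix H = [[10, -4, 0], [-4, 6, 0], [0, 0, 6]].
Leading principal minors: 10, 44, 264.
All positive ⇒ H ≻ 0 ⇒ convex.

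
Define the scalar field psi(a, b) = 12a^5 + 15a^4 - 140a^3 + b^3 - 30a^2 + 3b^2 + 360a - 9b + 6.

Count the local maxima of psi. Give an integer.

psi separates as a function of a plus a function of b, so ∇psi=0 decouples.
∂psi/∂a = 60(a - 2)(a - 1)(a + 1)(a + 3) = 0 at a ∈ {-3, -1, 1, 2}; ∂psi/∂b = 3(b - 1)(b + 3) = 0 at b ∈ {-3, 1}.
The Hessian is diagonal: diag(psi_aa, psi_bb). Second derivatives: psi_aa(-3)=-2400, psi_aa(-1)=720, psi_aa(1)=-480, psi_aa(2)=900; psi_bb(-3)=-12, psi_bb(1)=12.
Local maxima occur where both diagonal entries negative: (-3, -3), (1, -3). Count: 2.

2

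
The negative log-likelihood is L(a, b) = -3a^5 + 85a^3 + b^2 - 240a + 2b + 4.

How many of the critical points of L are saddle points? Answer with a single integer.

2

L separates as a function of a plus a function of b, so ∇L=0 decouples.
∂L/∂a = -15(a - 4)(a - 1)(a + 1)(a + 4) = 0 at a ∈ {-4, -1, 1, 4}; ∂L/∂b = 2(b + 1) = 0 at b ∈ {-1}.
The Hessian is diagonal: diag(L_aa, L_bb). Second derivatives: L_aa(-4)=1800, L_aa(-1)=-450, L_aa(1)=450, L_aa(4)=-1800; L_bb(-1)=2.
Saddle points occur where the two diagonal entries have opposite signs: (-1, -1), (4, -1). Count: 2.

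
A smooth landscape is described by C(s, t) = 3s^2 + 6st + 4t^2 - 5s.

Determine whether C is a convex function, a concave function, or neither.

convex

C is quadratic, so its Hessian is the constant matrix H = [[6, 6], [6, 8]].
det(H) = 12, tr(H) = 14.
det(H) > 0 and tr(H) > 0, so H is positive definite everywhere: convex.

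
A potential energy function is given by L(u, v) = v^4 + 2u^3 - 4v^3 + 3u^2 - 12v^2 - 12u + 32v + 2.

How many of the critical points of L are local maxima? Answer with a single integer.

1

L separates as a function of u plus a function of v, so ∇L=0 decouples.
∂L/∂u = 6(u - 1)(u + 2) = 0 at u ∈ {-2, 1}; ∂L/∂v = 4(v - 4)(v - 1)(v + 2) = 0 at v ∈ {-2, 1, 4}.
The Hessian is diagonal: diag(L_uu, L_vv). Second derivatives: L_uu(-2)=-18, L_uu(1)=18; L_vv(-2)=72, L_vv(1)=-36, L_vv(4)=72.
Local maxima occur where both diagonal entries negative: (-2, 1). Count: 1.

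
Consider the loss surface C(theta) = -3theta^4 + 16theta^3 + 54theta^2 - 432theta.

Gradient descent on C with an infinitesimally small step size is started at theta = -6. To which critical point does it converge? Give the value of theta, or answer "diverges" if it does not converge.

C'(theta) = -12(theta - 4)(theta - 3)(theta + 3), so C'(-6) = 3240.
Gradient descent moves in the -C' direction, i.e. theta is decreasing.
There is no critical point below theta=-6, and C' keeps the same sign, so the iterate runs off to −∞.

diverges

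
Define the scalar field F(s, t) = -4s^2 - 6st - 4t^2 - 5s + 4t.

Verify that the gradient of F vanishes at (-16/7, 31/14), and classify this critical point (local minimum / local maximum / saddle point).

local maximum

∇F = (-8s - 6t - 5, -6s - 8t + 4); substituting (-16/7, 31/14) gives ∇F = (0, 0), so (-16/7, 31/14) is indeed a critical point.
The Hessian of F is constant: H = [[-8, -6], [-6, -8]].
det(H) = (-8)·(-8) − (-6)² = 28.
det(H) > 0 and tr(H) = -16 < 0, so H is negative definite and the point is a local maximum.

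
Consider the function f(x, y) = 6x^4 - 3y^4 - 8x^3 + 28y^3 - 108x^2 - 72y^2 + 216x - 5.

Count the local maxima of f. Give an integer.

f separates as a function of x plus a function of y, so ∇f=0 decouples.
∂f/∂x = 24(x - 3)(x - 1)(x + 3) = 0 at x ∈ {-3, 1, 3}; ∂f/∂y = -12y(y - 4)(y - 3) = 0 at y ∈ {0, 3, 4}.
The Hessian is diagonal: diag(f_xx, f_yy). Second derivatives: f_xx(-3)=576, f_xx(1)=-192, f_xx(3)=288; f_yy(0)=-144, f_yy(3)=36, f_yy(4)=-48.
Local maxima occur where both diagonal entries negative: (1, 0), (1, 4). Count: 2.

2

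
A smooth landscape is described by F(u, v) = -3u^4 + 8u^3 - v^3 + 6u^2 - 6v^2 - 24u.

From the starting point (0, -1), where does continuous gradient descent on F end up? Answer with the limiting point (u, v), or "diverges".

F is separable, so gradient descent decouples: u follows -∂F/∂u, v follows -∂F/∂v.
∂F/∂u = -12(u - 2)(u - 1)(u + 1); at u=0 this is -24, so u increases.
∂F/∂v = -3v(v + 4); at v=-1 this is 9, so v decreases.
u converges to its nearest critical value 1 (a local min of the u-part); v converges to -4. The iterate converges to (1, -4).

(1, -4)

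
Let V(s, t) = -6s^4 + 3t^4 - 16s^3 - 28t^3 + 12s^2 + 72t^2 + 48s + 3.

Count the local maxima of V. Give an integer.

2

V separates as a function of s plus a function of t, so ∇V=0 decouples.
∂V/∂s = -24(s - 1)(s + 1)(s + 2) = 0 at s ∈ {-2, -1, 1}; ∂V/∂t = 12t(t - 4)(t - 3) = 0 at t ∈ {0, 3, 4}.
The Hessian is diagonal: diag(V_ss, V_tt). Second derivatives: V_ss(-2)=-72, V_ss(-1)=48, V_ss(1)=-144; V_tt(0)=144, V_tt(3)=-36, V_tt(4)=48.
Local maxima occur where both diagonal entries negative: (-2, 3), (1, 3). Count: 2.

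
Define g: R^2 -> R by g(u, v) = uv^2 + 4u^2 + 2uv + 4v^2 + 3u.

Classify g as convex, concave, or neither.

The term uv^2 is cubic, so the Hessian is not constant.
∂²g/∂v² = 2u + 8, which takes both signs as u varies (negative for sufficiently negative u). A diagonal entry of the Hessian changing sign means the Hessian is neither positive- nor negative-semidefinite on all of R^2.

neither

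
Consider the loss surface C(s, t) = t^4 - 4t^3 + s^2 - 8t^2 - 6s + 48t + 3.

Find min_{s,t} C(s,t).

-86

C(s,t) separates as P(s) + Q(t) + 3, so its minimum is min P + min Q + 3.
P'(s) = 2s - 6 vanishes at s ∈ {3}; Q'(t) = 4(t - 3)(t - 2)(t + 2) vanishes at t ∈ {-2, 2, 3}.
Local minima of P (where P''>0): P(3)=-9. Local minima of Q: Q(-2)=-80, Q(3)=45.
So the global minimum of C is P(3) + Q(-2) + 3 = -9 − 80 + 3 = -86, attained at (3, -2).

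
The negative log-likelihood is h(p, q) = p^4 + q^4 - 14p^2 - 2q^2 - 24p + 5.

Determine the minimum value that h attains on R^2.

h(p,q) separates as A(p) + B(q) + 5, so its minimum is min A + min B + 5.
A'(p) = 4(p - 3)(p + 1)(p + 2) vanishes at p ∈ {-2, -1, 3}; B'(q) = 4q(q - 1)(q + 1) vanishes at q ∈ {-1, 0, 1}.
Local minima of A (where A''>0): A(-2)=8, A(3)=-117. Local minima of B: B(-1)=-1, B(1)=-1.
So the global minimum of h is A(3) + B(-1) + 5 = -117 − 1 + 5 = -113, attained at (3, -1).

-113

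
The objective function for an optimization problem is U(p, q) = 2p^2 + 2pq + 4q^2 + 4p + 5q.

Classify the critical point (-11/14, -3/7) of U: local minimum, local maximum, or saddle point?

local minimum

The Hessian of U is constant: H = [[4, 2], [2, 8]].
det(H) = 4·8 − 2² = 28.
det(H) > 0 and tr(H) = 12 > 0, so H is positive definite and the point is a local minimum.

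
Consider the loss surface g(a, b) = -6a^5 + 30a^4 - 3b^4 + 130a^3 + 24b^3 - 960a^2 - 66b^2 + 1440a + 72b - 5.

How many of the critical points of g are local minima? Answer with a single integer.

2

g separates as a function of a plus a function of b, so ∇g=0 decouples.
∂g/∂a = -30(a - 4)(a - 3)(a - 1)(a + 4) = 0 at a ∈ {-4, 1, 3, 4}; ∂g/∂b = -12(b - 3)(b - 2)(b - 1) = 0 at b ∈ {1, 2, 3}.
The Hessian is diagonal: diag(g_aa, g_bb). Second derivatives: g_aa(-4)=8400, g_aa(1)=-900, g_aa(3)=420, g_aa(4)=-720; g_bb(1)=-24, g_bb(2)=12, g_bb(3)=-24.
Local minima occur where both diagonal entries positive: (-4, 2), (3, 2). Count: 2.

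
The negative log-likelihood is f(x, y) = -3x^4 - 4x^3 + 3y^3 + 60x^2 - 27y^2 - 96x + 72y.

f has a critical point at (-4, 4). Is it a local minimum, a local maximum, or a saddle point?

The mixed partial ∂²f/∂x∂y is 0, so the Hessian at any point is diag(f_xx, f_yy) = diag(12(-3x^2 - 2x + 10), 18(y - 3)).
At (-4, 4): H = diag(-360, 18).
The eigenvalues have opposite signs, so H is indefinite: a saddle point.

saddle point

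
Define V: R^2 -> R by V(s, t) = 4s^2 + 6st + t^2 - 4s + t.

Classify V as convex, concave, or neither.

V is quadratic, so its Hessian is the constant matrix H = [[8, 6], [6, 2]].
det(H) = -20, tr(H) = 10.
det(H) < 0, so H is indefinite: neither convex nor concave.

neither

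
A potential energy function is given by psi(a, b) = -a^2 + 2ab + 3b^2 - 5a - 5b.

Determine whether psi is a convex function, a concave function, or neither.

neither

psi is quadratic, so its Hessian is the constant matrix H = [[-2, 2], [2, 6]].
det(H) = -16, tr(H) = 4.
det(H) < 0, so H is indefinite: neither convex nor concave.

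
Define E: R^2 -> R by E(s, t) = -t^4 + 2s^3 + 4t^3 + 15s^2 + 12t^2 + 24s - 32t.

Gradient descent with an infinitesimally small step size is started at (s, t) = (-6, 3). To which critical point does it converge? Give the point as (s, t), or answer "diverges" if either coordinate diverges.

diverges

E is separable, so gradient descent decouples: s follows -∂E/∂s, t follows -∂E/∂t.
∂E/∂s = 6(s + 1)(s + 4); at s=-6 this is 60, so s decreases.
∂E/∂t = -4(t - 4)(t - 1)(t + 2); at t=3 this is 40, so t decreases.
The s-coordinate has no critical point in that direction and runs off to infinity.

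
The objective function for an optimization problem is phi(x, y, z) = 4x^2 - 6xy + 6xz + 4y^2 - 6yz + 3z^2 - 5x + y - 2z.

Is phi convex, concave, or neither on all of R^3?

convex

phi is quadratic, so its Hessian is the constant matrix H = [[8, -6, 6], [-6, 8, -6], [6, -6, 6]].
Leading principal minors: 8, 28, 24.
All positive ⇒ H ≻ 0 ⇒ convex.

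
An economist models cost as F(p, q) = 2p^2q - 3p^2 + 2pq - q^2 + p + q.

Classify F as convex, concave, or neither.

The term 2p^2q is cubic, so the Hessian is not constant.
∂²F/∂p² = 4q - 6, which takes both signs as q varies (negative for sufficiently negative q). A diagonal entry of the Hessian changing sign means the Hessian is neither positive- nor negative-semidefinite on all of R^2.

neither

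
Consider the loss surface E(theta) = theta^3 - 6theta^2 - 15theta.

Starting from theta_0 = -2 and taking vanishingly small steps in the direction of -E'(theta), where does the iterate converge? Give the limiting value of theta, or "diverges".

E'(theta) = 3(theta - 5)(theta + 1), so E'(-2) = 21.
Gradient descent moves in the -E' direction, i.e. theta is decreasing.
There is no critical point below theta=-2, and E' keeps the same sign, so the iterate runs off to −∞.

diverges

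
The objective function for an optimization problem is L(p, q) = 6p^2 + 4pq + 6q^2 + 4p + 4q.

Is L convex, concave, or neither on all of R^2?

convex

L is quadratic, so its Hessian is the constant matrix H = [[12, 4], [4, 12]].
det(H) = 128, tr(H) = 24.
det(H) > 0 and tr(H) > 0, so H is positive definite everywhere: convex.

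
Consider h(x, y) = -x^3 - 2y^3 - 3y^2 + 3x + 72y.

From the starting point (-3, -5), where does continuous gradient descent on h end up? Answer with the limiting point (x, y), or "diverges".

(-1, -4)

h is separable, so gradient descent decouples: x follows -∂h/∂x, y follows -∂h/∂y.
∂h/∂x = -3(x - 1)(x + 1); at x=-3 this is -24, so x increases.
∂h/∂y = -6(y - 3)(y + 4); at y=-5 this is -48, so y increases.
x converges to its nearest critical value -1 (a local min of the x-part); y converges to -4. The iterate converges to (-1, -4).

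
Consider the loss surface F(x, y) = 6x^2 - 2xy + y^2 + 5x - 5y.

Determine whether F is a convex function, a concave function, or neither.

F is quadratic, so its Hessian is the constant matrix H = [[12, -2], [-2, 2]].
det(H) = 20, tr(H) = 14.
det(H) > 0 and tr(H) > 0, so H is positive definite everywhere: convex.

convex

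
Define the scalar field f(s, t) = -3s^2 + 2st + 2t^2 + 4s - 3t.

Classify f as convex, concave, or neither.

neither

f is quadratic, so its Hessian is the constant matrix H = [[-6, 2], [2, 4]].
det(H) = -28, tr(H) = -2.
det(H) < 0, so H is indefinite: neither convex nor concave.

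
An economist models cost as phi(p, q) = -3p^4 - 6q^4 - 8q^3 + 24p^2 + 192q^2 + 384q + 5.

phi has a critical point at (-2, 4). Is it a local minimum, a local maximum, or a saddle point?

The mixed partial ∂²phi/∂p∂q is 0, so the Hessian at any point is diag(phi_pp, phi_qq) = diag(12(-3p^2 + 4), 24(-3q^2 - 2q + 16)).
At (-2, 4): H = diag(-96, -960).
Both eigenvalues are negative, so H is negative definite: a local maximum.

local maximum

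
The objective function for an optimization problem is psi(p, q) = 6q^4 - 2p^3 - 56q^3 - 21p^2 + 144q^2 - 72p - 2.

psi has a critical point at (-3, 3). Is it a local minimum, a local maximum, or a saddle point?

local maximum

The mixed partial ∂²psi/∂p∂q is 0, so the Hessian at any point is diag(psi_pp, psi_qq) = diag(-6(2p + 7), 24(3q^2 - 14q + 12)).
At (-3, 3): H = diag(-6, -72).
Both eigenvalues are negative, so H is negative definite: a local maximum.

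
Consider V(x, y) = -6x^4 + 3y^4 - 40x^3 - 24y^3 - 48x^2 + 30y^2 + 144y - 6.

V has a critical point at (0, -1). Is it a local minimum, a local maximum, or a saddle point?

saddle point

The mixed partial ∂²V/∂x∂y is 0, so the Hessian at any point is diag(V_xx, V_yy) = diag(-24(3x^2 + 10x + 4), 12(3y^2 - 12y + 5)).
At (0, -1): H = diag(-96, 240).
The eigenvalues have opposite signs, so H is indefinite: a saddle point.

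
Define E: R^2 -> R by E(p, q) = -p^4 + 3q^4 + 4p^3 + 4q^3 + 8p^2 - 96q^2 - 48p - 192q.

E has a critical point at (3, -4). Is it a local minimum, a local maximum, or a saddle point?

The mixed partial ∂²E/∂p∂q is 0, so the Hessian at any point is diag(E_pp, E_qq) = diag(4(-3p^2 + 6p + 4), 12(3q^2 + 2q - 16)).
At (3, -4): H = diag(-20, 288).
The eigenvalues have opposite signs, so H is indefinite: a saddle point.

saddle point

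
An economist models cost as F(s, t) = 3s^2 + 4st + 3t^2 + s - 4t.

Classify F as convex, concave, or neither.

convex

F is quadratic, so its Hessian is the constant matrix H = [[6, 4], [4, 6]].
det(H) = 20, tr(H) = 12.
det(H) > 0 and tr(H) > 0, so H is positive definite everywhere: convex.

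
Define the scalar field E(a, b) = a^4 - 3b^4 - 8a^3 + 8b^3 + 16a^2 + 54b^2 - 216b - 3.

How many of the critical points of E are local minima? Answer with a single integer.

2

E separates as a function of a plus a function of b, so ∇E=0 decouples.
∂E/∂a = 4a(a - 4)(a - 2) = 0 at a ∈ {0, 2, 4}; ∂E/∂b = -12(b - 3)(b - 2)(b + 3) = 0 at b ∈ {-3, 2, 3}.
The Hessian is diagonal: diag(E_aa, E_bb). Second derivatives: E_aa(0)=32, E_aa(2)=-16, E_aa(4)=32; E_bb(-3)=-360, E_bb(2)=60, E_bb(3)=-72.
Local minima occur where both diagonal entries positive: (0, 2), (4, 2). Count: 2.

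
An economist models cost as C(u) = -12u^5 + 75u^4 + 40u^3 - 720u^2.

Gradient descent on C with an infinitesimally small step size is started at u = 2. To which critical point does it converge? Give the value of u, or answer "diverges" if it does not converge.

C'(u) = -60u(u - 4)(u - 3)(u + 2), so C'(2) = -960.
Gradient descent moves in the -C' direction, i.e. u is increasing.
The nearest critical point in that direction is u = 3, where C'' = 900 > 0 (a local minimum). The iterate converges there.

3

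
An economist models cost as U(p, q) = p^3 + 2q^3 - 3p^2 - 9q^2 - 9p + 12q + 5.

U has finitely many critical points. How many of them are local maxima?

1

U separates as a function of p plus a function of q, so ∇U=0 decouples.
∂U/∂p = 3(p - 3)(p + 1) = 0 at p ∈ {-1, 3}; ∂U/∂q = 6(q - 2)(q - 1) = 0 at q ∈ {1, 2}.
The Hessian is diagonal: diag(U_pp, U_qq). Second derivatives: U_pp(-1)=-12, U_pp(3)=12; U_qq(1)=-6, U_qq(2)=6.
Local maxima occur where both diagonal entries negative: (-1, 1). Count: 1.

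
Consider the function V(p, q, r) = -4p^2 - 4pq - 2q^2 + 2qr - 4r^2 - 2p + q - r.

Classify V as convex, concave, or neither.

concave

V is quadratic, so its Hessian is the constant matrix H = [[-8, -4, 0], [-4, -4, 2], [0, 2, -8]].
Leading principal minors: -8, 16, -96.
Signs alternate −, +, − ⇒ H ≺ 0 ⇒ concave.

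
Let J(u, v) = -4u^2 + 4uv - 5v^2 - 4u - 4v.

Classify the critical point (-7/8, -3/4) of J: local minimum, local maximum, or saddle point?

The Hessian of J is constant: H = [[-8, 4], [4, -10]].
det(H) = (-8)·(-10) − 4² = 64.
det(H) > 0 and tr(H) = -18 < 0, so H is negative definite and the point is a local maximum.

local maximum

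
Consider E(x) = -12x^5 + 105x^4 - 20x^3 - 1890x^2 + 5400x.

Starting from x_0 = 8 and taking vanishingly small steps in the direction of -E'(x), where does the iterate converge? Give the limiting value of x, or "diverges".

diverges

E'(x) = -60(x - 5)(x - 3)(x - 2)(x + 3), so E'(8) = -59400.
Gradient descent moves in the -E' direction, i.e. x is increasing.
There is no critical point above x=8, and E' keeps the same sign, so the iterate runs off to +∞.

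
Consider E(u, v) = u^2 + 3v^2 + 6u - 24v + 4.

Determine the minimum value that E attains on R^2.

-53

E(u,v) separates as P(u) + Q(v) + 4, so its minimum is min P + min Q + 4.
P'(u) = 2u + 6 vanishes at u ∈ {-3}; Q'(v) = 6v - 24 vanishes at v ∈ {4}.
Local minima of P (where P''>0): P(-3)=-9. Local minima of Q: Q(4)=-48.
So the global minimum of E is P(-3) + Q(4) + 4 = -9 − 48 + 4 = -53, attained at (-3, 4).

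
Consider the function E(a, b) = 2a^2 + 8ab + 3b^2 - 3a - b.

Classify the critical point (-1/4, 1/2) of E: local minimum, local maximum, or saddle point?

The Hessian of E is constant: H = [[4, 8], [8, 6]].
det(H) = 4·6 − 8² = -40.
Since det(H) < 0, H is indefinite and the critical point is a saddle point.

saddle point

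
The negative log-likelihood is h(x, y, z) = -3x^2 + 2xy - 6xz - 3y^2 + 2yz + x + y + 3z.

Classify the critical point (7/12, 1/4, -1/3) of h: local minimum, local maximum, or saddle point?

saddle point

The Hessian is constant: H = [[-6, 2, -6], [2, -6, 2], [-6, 2, 0]].
Leading principal minors: Δ₁ = -6, Δ₂ = 32, Δ₃ = 192.
The minors fit neither the all-positive nor the alternating-sign pattern, so H is indefinite: a saddle point.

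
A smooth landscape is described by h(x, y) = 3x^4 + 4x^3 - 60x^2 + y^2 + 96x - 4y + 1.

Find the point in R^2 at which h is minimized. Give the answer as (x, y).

(-4, 2)

h(x,y) separates as P(x) + Q(y) + 1, so its minimum is min P + min Q + 1.
P'(x) = 12(x - 2)(x - 1)(x + 4) vanishes at x ∈ {-4, 1, 2}; Q'(y) = 2y - 4 vanishes at y ∈ {2}.
Local minima of P (where P''>0): P(-4)=-832, P(2)=32. Local minima of Q: Q(2)=-4.
So the global minimum of h is P(-4) + Q(2) + 1 = -832 − 4 + 1 = -835, attained at (-4, 2).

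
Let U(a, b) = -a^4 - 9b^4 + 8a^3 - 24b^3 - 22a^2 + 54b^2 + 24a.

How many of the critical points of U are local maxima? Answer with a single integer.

U separates as a function of a plus a function of b, so ∇U=0 decouples.
∂U/∂a = -4(a - 3)(a - 2)(a - 1) = 0 at a ∈ {1, 2, 3}; ∂U/∂b = -36b(b - 1)(b + 3) = 0 at b ∈ {-3, 0, 1}.
The Hessian is diagonal: diag(U_aa, U_bb). Second derivatives: U_aa(1)=-8, U_aa(2)=4, U_aa(3)=-8; U_bb(-3)=-432, U_bb(0)=108, U_bb(1)=-144.
Local maxima occur where both diagonal entries negative: (1, -3), (1, 1), (3, -3), (3, 1). Count: 4.

4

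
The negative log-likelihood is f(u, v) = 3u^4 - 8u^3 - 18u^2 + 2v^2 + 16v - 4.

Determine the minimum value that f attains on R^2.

-171

f(u,v) separates as P(u) + Q(v) − 4, so its minimum is min P + min Q − 4.
P'(u) = 12u(u - 3)(u + 1) vanishes at u ∈ {-1, 0, 3}; Q'(v) = 4v + 16 vanishes at v ∈ {-4}.
Local minima of P (where P''>0): P(-1)=-7, P(3)=-135. Local minima of Q: Q(-4)=-32.
So the global minimum of f is P(3) + Q(-4) − 4 = -135 − 32 − 4 = -171, attained at (3, -4).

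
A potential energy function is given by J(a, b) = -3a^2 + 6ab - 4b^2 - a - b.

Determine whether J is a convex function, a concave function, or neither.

J is quadratic, so its Hessian is the constant matrix H = [[-6, 6], [6, -8]].
det(H) = 12, tr(H) = -14.
det(H) > 0 and tr(H) < 0, so H is negative definite everywhere: concave.

concave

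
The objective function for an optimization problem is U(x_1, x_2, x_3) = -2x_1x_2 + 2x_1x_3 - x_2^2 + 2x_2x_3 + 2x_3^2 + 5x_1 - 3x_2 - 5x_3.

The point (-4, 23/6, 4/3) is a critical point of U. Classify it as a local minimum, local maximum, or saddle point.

saddle point

The Hessian is constant: H = [[0, -2, 2], [-2, -2, 2], [2, 2, 4]].
Leading principal minors: Δ₁ = 0, Δ₂ = -4, Δ₃ = -24.
The minors fit neither the all-positive nor the alternating-sign pattern, so H is indefinite: a saddle point.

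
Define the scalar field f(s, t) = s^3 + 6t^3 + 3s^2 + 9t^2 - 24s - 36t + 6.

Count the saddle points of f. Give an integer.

2

f separates as a function of s plus a function of t, so ∇f=0 decouples.
∂f/∂s = 3(s - 2)(s + 4) = 0 at s ∈ {-4, 2}; ∂f/∂t = 18(t - 1)(t + 2) = 0 at t ∈ {-2, 1}.
The Hessian is diagonal: diag(f_ss, f_tt). Second derivatives: f_ss(-4)=-18, f_ss(2)=18; f_tt(-2)=-54, f_tt(1)=54.
Saddle points occur where the two diagonal entries have opposite signs: (-4, 1), (2, -2). Count: 2.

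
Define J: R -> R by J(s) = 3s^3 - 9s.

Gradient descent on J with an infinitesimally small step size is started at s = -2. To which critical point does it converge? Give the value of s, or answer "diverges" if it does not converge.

J'(s) = 9(s - 1)(s + 1), so J'(-2) = 27.
Gradient descent moves in the -J' direction, i.e. s is decreasing.
There is no critical point below s=-2, and J' keeps the same sign, so the iterate runs off to −∞.

diverges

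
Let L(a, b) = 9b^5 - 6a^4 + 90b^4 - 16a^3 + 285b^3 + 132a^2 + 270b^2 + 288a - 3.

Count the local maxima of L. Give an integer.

4

L separates as a function of a plus a function of b, so ∇L=0 decouples.
∂L/∂a = -24(a - 3)(a + 1)(a + 4) = 0 at a ∈ {-4, -1, 3}; ∂L/∂b = 45b(b + 1)(b + 3)(b + 4) = 0 at b ∈ {-4, -3, -1, 0}.
The Hessian is diagonal: diag(L_aa, L_bb). Second derivatives: L_aa(-4)=-504, L_aa(-1)=288, L_aa(3)=-672; L_bb(-4)=-540, L_bb(-3)=270, L_bb(-1)=-270, L_bb(0)=540.
Local maxima occur where both diagonal entries negative: (-4, -4), (-4, -1), (3, -4), (3, -1). Count: 4.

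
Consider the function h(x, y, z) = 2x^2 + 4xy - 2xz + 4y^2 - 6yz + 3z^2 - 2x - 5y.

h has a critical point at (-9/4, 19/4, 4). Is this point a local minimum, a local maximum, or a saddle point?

The Hessian is constant: H = [[4, 4, -2], [4, 8, -6], [-2, -6, 6]].
Leading principal minors: Δ₁ = 4, Δ₂ = 16, Δ₃ = 16.
All leading minors are positive, so H is positive definite: a local minimum.

local minimum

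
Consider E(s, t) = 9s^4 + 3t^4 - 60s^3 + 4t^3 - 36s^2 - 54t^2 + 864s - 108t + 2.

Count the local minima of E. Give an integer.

E separates as a function of s plus a function of t, so ∇E=0 decouples.
∂E/∂s = 36(s - 4)(s - 3)(s + 2) = 0 at s ∈ {-2, 3, 4}; ∂E/∂t = 12(t - 3)(t + 1)(t + 3) = 0 at t ∈ {-3, -1, 3}.
The Hessian is diagonal: diag(E_ss, E_tt). Second derivatives: E_ss(-2)=1080, E_ss(3)=-180, E_ss(4)=216; E_tt(-3)=144, E_tt(-1)=-96, E_tt(3)=288.
Local minima occur where both diagonal entries positive: (-2, -3), (-2, 3), (4, -3), (4, 3). Count: 4.

4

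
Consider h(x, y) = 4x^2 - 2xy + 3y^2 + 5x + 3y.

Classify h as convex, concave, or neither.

convex

h is quadratic, so its Hessian is the constant matrix H = [[8, -2], [-2, 6]].
det(H) = 44, tr(H) = 14.
det(H) > 0 and tr(H) > 0, so H is positive definite everywhere: convex.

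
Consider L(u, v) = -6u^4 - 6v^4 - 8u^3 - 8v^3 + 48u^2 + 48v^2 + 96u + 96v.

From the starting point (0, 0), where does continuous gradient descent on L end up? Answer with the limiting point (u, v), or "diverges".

L is separable, so gradient descent decouples: u follows -∂L/∂u, v follows -∂L/∂v.
∂L/∂u = -24(u - 2)(u + 1)(u + 2); at u=0 this is 96, so u decreases.
∂L/∂v = -24(v - 2)(v + 1)(v + 2); at v=0 this is 96, so v decreases.
u converges to its nearest critical value -1 (a local min of the u-part); v converges to -1. The iterate converges to (-1, -1).

(-1, -1)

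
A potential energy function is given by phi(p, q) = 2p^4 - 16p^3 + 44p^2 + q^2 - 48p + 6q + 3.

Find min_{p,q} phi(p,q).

phi(p,q) separates as A(p) + B(q) + 3, so its minimum is min A + min B + 3.
A'(p) = 8(p - 3)(p - 2)(p - 1) vanishes at p ∈ {1, 2, 3}; B'(q) = 2q + 6 vanishes at q ∈ {-3}.
Local minima of A (where A''>0): A(1)=-18, A(3)=-18. Local minima of B: B(-3)=-9.
So the global minimum of phi is A(1) + B(-3) + 3 = -18 − 9 + 3 = -24, attained at (1, -3).

-24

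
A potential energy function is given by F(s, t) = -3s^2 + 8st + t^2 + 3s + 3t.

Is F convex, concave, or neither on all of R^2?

F is quadratic, so its Hessian is the constant matrix H = [[-6, 8], [8, 2]].
det(H) = -76, tr(H) = -4.
det(H) < 0, so H is indefinite: neither convex nor concave.

neither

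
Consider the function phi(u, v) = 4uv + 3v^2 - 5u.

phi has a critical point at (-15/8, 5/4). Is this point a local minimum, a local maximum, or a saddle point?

The Hessian of phi is constant: H = [[0, 4], [4, 6]].
det(H) = 0·6 − 4² = -16.
Since det(H) < 0, H is indefinite and the critical point is a saddle point.

saddle point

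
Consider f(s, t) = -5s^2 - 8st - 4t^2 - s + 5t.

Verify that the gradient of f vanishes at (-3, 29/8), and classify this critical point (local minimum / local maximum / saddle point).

∇f = (-10s - 8t - 1, -8s - 8t + 5); substituting (-3, 29/8) gives ∇f = (0, 0), so (-3, 29/8) is indeed a critical point.
The Hessian of f is constant: H = [[-10, -8], [-8, -8]].
det(H) = (-10)·(-8) − (-8)² = 16.
det(H) > 0 and tr(H) = -18 < 0, so H is negative definite and the point is a local maximum.

local maximum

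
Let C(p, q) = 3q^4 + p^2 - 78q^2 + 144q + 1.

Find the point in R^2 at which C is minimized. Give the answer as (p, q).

(0, -4)

C(p,q) separates as A(p) + B(q) + 1, so its minimum is min A + min B + 1.
A'(p) = 2p vanishes at p ∈ {0}; B'(q) = 12(q - 3)(q - 1)(q + 4) vanishes at q ∈ {-4, 1, 3}.
Local minima of A (where A''>0): A(0)=0. Local minima of B: B(-4)=-1056, B(3)=-27.
So the global minimum of C is A(0) + B(-4) + 1 = 0 − 1056 + 1 = -1055, attained at (0, -4).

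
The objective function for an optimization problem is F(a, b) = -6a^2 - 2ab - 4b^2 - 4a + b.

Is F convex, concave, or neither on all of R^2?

concave

F is quadratic, so its Hessian is the constant matrix H = [[-12, -2], [-2, -8]].
det(H) = 92, tr(H) = -20.
det(H) > 0 and tr(H) < 0, so H is negative definite everywhere: concave.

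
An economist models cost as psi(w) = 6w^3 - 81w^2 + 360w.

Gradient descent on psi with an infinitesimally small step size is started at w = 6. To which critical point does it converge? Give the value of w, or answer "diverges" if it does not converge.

5

psi'(w) = 18(w - 5)(w - 4), so psi'(6) = 36.
Gradient descent moves in the -psi' direction, i.e. w is decreasing.
The nearest critical point in that direction is w = 5, where psi'' = 18 > 0 (a local minimum). The iterate converges there.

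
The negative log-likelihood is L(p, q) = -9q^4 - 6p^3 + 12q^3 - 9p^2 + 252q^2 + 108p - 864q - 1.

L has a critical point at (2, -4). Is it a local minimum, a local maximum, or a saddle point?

local maximum

The mixed partial ∂²L/∂p∂q is 0, so the Hessian at any point is diag(L_pp, L_qq) = diag(-18(2p + 1), 36(-3q^2 + 2q + 14)).
At (2, -4): H = diag(-90, -1512).
Both eigenvalues are negative, so H is negative definite: a local maximum.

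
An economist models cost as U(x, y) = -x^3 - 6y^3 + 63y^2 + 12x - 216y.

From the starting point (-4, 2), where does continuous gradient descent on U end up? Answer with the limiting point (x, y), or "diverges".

U is separable, so gradient descent decouples: x follows -∂U/∂x, y follows -∂U/∂y.
∂U/∂x = -3(x - 2)(x + 2); at x=-4 this is -36, so x increases.
∂U/∂y = -18(y - 4)(y - 3); at y=2 this is -36, so y increases.
x converges to its nearest critical value -2 (a local min of the x-part); y converges to 3. The iterate converges to (-2, 3).

(-2, 3)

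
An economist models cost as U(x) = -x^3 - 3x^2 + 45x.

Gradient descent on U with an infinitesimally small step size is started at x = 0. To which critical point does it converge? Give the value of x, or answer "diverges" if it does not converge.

-5

U'(x) = -3(x - 3)(x + 5), so U'(0) = 45.
Gradient descent moves in the -U' direction, i.e. x is decreasing.
The nearest critical point in that direction is x = -5, where U'' = 24 > 0 (a local minimum). The iterate converges there.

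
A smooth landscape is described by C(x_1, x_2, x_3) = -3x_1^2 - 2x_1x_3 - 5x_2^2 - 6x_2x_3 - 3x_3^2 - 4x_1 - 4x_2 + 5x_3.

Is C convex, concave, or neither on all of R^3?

concave

C is quadratic, so its Hessian is the constant matrix H = [[-6, 0, -2], [0, -10, -6], [-2, -6, -6]].
Leading principal minors: -6, 60, -104.
Signs alternate −, +, − ⇒ H ≺ 0 ⇒ concave.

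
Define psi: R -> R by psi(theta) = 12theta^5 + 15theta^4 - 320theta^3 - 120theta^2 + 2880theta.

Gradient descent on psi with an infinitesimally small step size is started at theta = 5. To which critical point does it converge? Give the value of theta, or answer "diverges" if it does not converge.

psi'(theta) = 60(theta - 3)(theta - 2)(theta + 2)(theta + 4), so psi'(5) = 22680.
Gradient descent moves in the -psi' direction, i.e. theta is decreasing.
The nearest critical point in that direction is theta = 3, where psi'' = 2100 > 0 (a local minimum). The iterate converges there.

3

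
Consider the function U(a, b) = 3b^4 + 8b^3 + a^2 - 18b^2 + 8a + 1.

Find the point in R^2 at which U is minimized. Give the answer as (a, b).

U(a,b) separates as P(a) + Q(b) + 1, so its minimum is min P + min Q + 1.
P'(a) = 2a + 8 vanishes at a ∈ {-4}; Q'(b) = 12b(b - 1)(b + 3) vanishes at b ∈ {-3, 0, 1}.
Local minima of P (where P''>0): P(-4)=-16. Local minima of Q: Q(-3)=-135, Q(1)=-7.
So the global minimum of U is P(-4) + Q(-3) + 1 = -16 − 135 + 1 = -150, attained at (-4, -3).

(-4, -3)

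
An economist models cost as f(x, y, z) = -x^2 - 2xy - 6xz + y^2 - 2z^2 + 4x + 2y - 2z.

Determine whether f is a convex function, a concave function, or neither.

f is quadratic, so its Hessian is the constant matrix H = [[-2, -2, -6], [-2, 2, 0], [-6, 0, -4]].
Leading principal minors: -2, -8, -40.
Neither pattern holds ⇒ H is indefinite ⇒ neither convex nor concave.

neither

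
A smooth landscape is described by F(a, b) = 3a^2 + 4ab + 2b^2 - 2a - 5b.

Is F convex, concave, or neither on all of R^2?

convex

F is quadratic, so its Hessian is the constant matrix H = [[6, 4], [4, 4]].
det(H) = 8, tr(H) = 10.
det(H) > 0 and tr(H) > 0, so H is positive definite everywhere: convex.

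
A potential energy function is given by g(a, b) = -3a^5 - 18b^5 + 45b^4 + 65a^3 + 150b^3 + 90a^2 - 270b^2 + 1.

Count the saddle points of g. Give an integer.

g separates as a function of a plus a function of b, so ∇g=0 decouples.
∂g/∂a = -15a(a - 4)(a + 1)(a + 3) = 0 at a ∈ {-3, -1, 0, 4}; ∂g/∂b = -90b(b - 3)(b - 1)(b + 2) = 0 at b ∈ {-2, 0, 1, 3}.
The Hessian is diagonal: diag(g_aa, g_bb). Second derivatives: g_aa(-3)=630, g_aa(-1)=-150, g_aa(0)=180, g_aa(4)=-2100; g_bb(-2)=2700, g_bb(0)=-540, g_bb(1)=540, g_bb(3)=-2700.
Saddle points occur where the two diagonal entries have opposite signs: (-3, 0), (-3, 3), (-1, -2), (-1, 1), (0, 0), (0, 3), (4, -2), (4, 1). Count: 8.

8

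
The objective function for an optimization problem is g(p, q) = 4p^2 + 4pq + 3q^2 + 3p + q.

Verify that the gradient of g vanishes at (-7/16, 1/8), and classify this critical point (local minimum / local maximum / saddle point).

∇g = (8p + 4q + 3, 4p + 6q + 1); substituting (-7/16, 1/8) gives ∇g = (0, 0), so (-7/16, 1/8) is indeed a critical point.
The Hessian of g is constant: H = [[8, 4], [4, 6]].
det(H) = 8·6 − 4² = 32.
det(H) > 0 and tr(H) = 14 > 0, so H is positive definite and the point is a local minimum.

local minimum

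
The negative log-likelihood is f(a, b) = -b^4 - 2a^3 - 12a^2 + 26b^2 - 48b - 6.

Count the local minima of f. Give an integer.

f separates as a function of a plus a function of b, so ∇f=0 decouples.
∂f/∂a = -6a(a + 4) = 0 at a ∈ {-4, 0}; ∂f/∂b = -4(b - 3)(b - 1)(b + 4) = 0 at b ∈ {-4, 1, 3}.
The Hessian is diagonal: diag(f_aa, f_bb). Second derivatives: f_aa(-4)=24, f_aa(0)=-24; f_bb(-4)=-140, f_bb(1)=40, f_bb(3)=-56.
Local minima occur where both diagonal entries positive: (-4, 1). Count: 1.

1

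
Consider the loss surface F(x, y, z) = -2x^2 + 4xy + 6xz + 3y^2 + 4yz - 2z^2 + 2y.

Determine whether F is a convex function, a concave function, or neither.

neither

F is quadratic, so its Hessian is the constant matrix H = [[-4, 4, 6], [4, 6, 4], [6, 4, -4]].
Leading principal minors: -4, -40, 200.
Neither pattern holds ⇒ H is indefinite ⇒ neither convex nor concave.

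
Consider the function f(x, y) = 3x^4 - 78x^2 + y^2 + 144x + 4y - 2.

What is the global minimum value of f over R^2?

-1062

f(x,y) separates as P(x) + Q(y) − 2, so its minimum is min P + min Q − 2.
P'(x) = 12(x - 3)(x - 1)(x + 4) vanishes at x ∈ {-4, 1, 3}; Q'(y) = 2y + 4 vanishes at y ∈ {-2}.
Local minima of P (where P''>0): P(-4)=-1056, P(3)=-27. Local minima of Q: Q(-2)=-4.
So the global minimum of f is P(-4) + Q(-2) − 2 = -1056 − 4 − 2 = -1062, attained at (-4, -2).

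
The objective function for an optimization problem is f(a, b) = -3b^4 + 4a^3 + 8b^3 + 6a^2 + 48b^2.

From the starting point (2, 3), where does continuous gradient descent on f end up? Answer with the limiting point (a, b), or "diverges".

f is separable, so gradient descent decouples: a follows -∂f/∂a, b follows -∂f/∂b.
∂f/∂a = 12a(a + 1); at a=2 this is 72, so a decreases.
∂f/∂b = -12b(b - 4)(b + 2); at b=3 this is 180, so b decreases.
a converges to its nearest critical value 0 (a local min of the a-part); b converges to 0. The iterate converges to (0, 0).

(0, 0)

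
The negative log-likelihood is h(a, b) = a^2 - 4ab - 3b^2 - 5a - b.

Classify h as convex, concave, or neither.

neither

h is quadratic, so its Hessian is the constant matrix H = [[2, -4], [-4, -6]].
det(H) = -28, tr(H) = -4.
det(H) < 0, so H is indefinite: neither convex nor concave.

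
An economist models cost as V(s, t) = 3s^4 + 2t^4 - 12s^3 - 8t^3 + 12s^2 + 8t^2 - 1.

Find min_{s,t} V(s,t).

-1

V(s,t) separates as P(s) + Q(t) − 1, so its minimum is min P + min Q − 1.
P'(s) = 12s(s - 2)(s - 1) vanishes at s ∈ {0, 1, 2}; Q'(t) = 8t(t - 2)(t - 1) vanishes at t ∈ {0, 1, 2}.
Local minima of P (where P''>0): P(0)=0, P(2)=0. Local minima of Q: Q(0)=0, Q(2)=0.
So the global minimum of V is P(0) + Q(0) − 1 = 0 + 0 − 1 = -1, attained at (0, 0).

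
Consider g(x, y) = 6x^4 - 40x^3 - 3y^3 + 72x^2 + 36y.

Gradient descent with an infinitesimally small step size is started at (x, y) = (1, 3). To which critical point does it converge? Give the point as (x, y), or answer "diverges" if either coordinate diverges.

diverges

g is separable, so gradient descent decouples: x follows -∂g/∂x, y follows -∂g/∂y.
∂g/∂x = 24x(x - 3)(x - 2); at x=1 this is 48, so x decreases.
∂g/∂y = -9(y - 2)(y + 2); at y=3 this is -45, so y increases.
The y-coordinate has no critical point in that direction and runs off to infinity.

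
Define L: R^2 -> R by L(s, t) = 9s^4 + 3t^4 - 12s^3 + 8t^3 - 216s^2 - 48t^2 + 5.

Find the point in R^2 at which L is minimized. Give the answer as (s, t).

(4, -4)

L(s,t) separates as P(s) + Q(t) + 5, so its minimum is min P + min Q + 5.
P'(s) = 36s(s - 4)(s + 3) vanishes at s ∈ {-3, 0, 4}; Q'(t) = 12t(t - 2)(t + 4) vanishes at t ∈ {-4, 0, 2}.
Local minima of P (where P''>0): P(-3)=-891, P(4)=-1920. Local minima of Q: Q(-4)=-512, Q(2)=-80.
So the global minimum of L is P(4) + Q(-4) + 5 = -1920 − 512 + 5 = -2427, attained at (4, -4).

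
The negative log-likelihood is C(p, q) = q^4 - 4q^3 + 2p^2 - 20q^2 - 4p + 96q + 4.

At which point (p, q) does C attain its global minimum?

C(p,q) separates as A(p) + B(q) + 4, so its minimum is min A + min B + 4.
A'(p) = 4p - 4 vanishes at p ∈ {1}; B'(q) = 4(q - 4)(q - 2)(q + 3) vanishes at q ∈ {-3, 2, 4}.
Local minima of A (where A''>0): A(1)=-2. Local minima of B: B(-3)=-279, B(4)=64.
So the global minimum of C is A(1) + B(-3) + 4 = -2 − 279 + 4 = -277, attained at (1, -3).

(1, -3)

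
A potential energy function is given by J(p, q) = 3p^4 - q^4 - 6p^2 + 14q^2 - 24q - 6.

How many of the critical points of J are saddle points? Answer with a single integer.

5

J separates as a function of p plus a function of q, so ∇J=0 decouples.
∂J/∂p = 12p(p - 1)(p + 1) = 0 at p ∈ {-1, 0, 1}; ∂J/∂q = -4(q - 2)(q - 1)(q + 3) = 0 at q ∈ {-3, 1, 2}.
The Hessian is diagonal: diag(J_pp, J_qq). Second derivatives: J_pp(-1)=24, J_pp(0)=-12, J_pp(1)=24; J_qq(-3)=-80, J_qq(1)=16, J_qq(2)=-20.
Saddle points occur where the two diagonal entries have opposite signs: (-1, -3), (-1, 2), (0, 1), (1, -3), (1, 2). Count: 5.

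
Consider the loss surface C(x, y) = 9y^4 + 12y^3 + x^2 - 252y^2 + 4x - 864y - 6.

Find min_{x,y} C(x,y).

C(x,y) separates as P(x) + Q(y) − 6, so its minimum is min P + min Q − 6.
P'(x) = 2x + 4 vanishes at x ∈ {-2}; Q'(y) = 36(y - 4)(y + 2)(y + 3) vanishes at y ∈ {-3, -2, 4}.
Local minima of P (where P''>0): P(-2)=-4. Local minima of Q: Q(-3)=729, Q(4)=-4416.
So the global minimum of C is P(-2) + Q(4) − 6 = -4 − 4416 − 6 = -4426, attained at (-2, 4).

-4426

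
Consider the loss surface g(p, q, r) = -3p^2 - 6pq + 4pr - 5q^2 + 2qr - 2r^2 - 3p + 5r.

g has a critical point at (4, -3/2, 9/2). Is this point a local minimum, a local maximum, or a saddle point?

The Hessian is constant: H = [[-6, -6, 4], [-6, -10, 2], [4, 2, -4]].
Leading principal minors: Δ₁ = -6, Δ₂ = 24, Δ₃ = -8.
The minors alternate sign starting negative (−, +, −), so H is negative definite: a local maximum.

local maximum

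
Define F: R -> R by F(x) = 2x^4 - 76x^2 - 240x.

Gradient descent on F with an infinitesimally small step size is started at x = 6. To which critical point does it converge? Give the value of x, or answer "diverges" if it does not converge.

5

F'(x) = 8(x - 5)(x + 2)(x + 3), so F'(6) = 576.
Gradient descent moves in the -F' direction, i.e. x is decreasing.
The nearest critical point in that direction is x = 5, where F'' = 448 > 0 (a local minimum). The iterate converges there.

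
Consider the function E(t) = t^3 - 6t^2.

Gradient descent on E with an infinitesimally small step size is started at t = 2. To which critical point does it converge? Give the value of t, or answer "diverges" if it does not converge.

4

E'(t) = 3t(t - 4), so E'(2) = -12.
Gradient descent moves in the -E' direction, i.e. t is increasing.
The nearest critical point in that direction is t = 4, where E'' = 12 > 0 (a local minimum). The iterate converges there.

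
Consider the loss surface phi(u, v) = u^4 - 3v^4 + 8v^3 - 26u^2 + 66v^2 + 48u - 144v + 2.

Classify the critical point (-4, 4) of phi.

saddle point

The mixed partial ∂²phi/∂u∂v is 0, so the Hessian at any point is diag(phi_uu, phi_vv) = diag(4(3u^2 - 13), 12(-3v^2 + 4v + 11)).
At (-4, 4): H = diag(140, -252).
The eigenvalues have opposite signs, so H is indefinite: a saddle point.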